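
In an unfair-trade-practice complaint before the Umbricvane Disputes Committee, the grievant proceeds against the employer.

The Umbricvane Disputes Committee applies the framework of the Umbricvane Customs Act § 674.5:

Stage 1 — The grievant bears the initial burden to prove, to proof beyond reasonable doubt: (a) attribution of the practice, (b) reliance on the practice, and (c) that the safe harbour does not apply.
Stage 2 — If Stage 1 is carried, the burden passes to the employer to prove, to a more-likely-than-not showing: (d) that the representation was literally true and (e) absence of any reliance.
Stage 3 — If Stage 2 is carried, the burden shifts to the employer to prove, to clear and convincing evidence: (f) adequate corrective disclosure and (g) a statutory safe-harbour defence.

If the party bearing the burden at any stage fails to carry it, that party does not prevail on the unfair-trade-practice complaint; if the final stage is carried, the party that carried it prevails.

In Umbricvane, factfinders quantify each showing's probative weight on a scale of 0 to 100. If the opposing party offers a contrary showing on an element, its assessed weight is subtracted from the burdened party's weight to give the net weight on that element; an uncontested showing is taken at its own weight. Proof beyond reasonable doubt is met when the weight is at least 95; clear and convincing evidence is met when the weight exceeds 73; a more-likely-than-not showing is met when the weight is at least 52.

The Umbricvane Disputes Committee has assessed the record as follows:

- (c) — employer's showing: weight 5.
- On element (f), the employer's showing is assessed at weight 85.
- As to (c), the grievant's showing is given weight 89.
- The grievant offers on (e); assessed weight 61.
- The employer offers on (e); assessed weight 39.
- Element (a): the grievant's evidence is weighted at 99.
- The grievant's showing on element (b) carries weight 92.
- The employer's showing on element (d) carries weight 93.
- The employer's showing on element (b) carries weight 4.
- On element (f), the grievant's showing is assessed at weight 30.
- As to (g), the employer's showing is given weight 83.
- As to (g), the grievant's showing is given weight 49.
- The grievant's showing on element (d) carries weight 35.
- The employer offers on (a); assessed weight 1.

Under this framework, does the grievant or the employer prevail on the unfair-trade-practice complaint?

Stage 1 (grievant, proof beyond reasonable doubt, weight is at least 95): (a) net 99−1=98 ≥ 95 — meets; (b) net 92−4=88 < 95 — fails; (c) net 89−5=84 < 95 — fails.
  The grievant does not carry Stage 1.
So the employer prevails.

employer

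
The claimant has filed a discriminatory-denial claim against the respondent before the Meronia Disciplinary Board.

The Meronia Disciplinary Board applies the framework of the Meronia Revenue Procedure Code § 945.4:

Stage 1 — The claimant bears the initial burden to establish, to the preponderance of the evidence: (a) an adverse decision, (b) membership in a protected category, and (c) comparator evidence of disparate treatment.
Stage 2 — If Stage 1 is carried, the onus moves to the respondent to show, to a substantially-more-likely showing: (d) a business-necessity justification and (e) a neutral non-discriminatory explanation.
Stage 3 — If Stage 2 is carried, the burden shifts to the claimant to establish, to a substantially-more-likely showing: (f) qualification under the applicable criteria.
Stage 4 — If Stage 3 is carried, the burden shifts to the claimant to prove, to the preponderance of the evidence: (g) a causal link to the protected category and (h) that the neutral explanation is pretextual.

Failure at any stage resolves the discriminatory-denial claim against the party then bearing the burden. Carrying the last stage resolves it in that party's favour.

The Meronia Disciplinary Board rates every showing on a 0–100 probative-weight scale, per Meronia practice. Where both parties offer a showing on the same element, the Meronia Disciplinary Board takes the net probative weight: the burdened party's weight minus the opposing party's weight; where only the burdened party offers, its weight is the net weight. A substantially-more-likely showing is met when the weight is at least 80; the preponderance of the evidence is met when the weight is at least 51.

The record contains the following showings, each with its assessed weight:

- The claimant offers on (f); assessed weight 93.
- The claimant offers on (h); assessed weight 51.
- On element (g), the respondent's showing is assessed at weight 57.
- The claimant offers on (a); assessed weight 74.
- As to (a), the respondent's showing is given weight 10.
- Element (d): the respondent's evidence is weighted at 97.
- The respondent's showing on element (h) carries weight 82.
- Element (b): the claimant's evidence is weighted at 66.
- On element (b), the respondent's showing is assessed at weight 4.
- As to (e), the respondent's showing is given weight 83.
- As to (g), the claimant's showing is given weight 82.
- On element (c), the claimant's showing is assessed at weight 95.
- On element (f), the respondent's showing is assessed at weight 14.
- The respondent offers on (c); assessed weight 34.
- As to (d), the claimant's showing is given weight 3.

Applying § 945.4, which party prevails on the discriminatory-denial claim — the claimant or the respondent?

At Stage 1 the claimant must meet the preponderance of the evidence (weight is at least 51): on (a) the weight is 74 less the opposing 10 gives net 64, ≥ 51, so (a) meets the standard; on (b) the weight is 66 less the opposing 4 gives net 62, which does reach 51, so (b) meets the standard; on (c) the weight is 95 less the opposing 34 gives net 61, ≥ 51, so (c) meets the standard.
  The claimant carries Stage 1; the respondent now bears the burden.
At Stage 2 the respondent must meet a substantially-more-likely showing (weight is at least 80): on (d) the weight is 97 less the opposing 3 gives net 94, ≥ 80, so (d) meets the standard; on (e) the weight is 83, ≥ 80, so (e) meets the standard.
  The respondent carries Stage 2; the claimant now bears the burden.
At Stage 3 the claimant must meet a substantially-more-likely showing (weight is at least 80): on (f) the weight is 93 less the opposing 14 gives net 79, < 80, so (f) does not meet the standard.
  The claimant does not carry Stage 3.
The respondent prevails.

respondent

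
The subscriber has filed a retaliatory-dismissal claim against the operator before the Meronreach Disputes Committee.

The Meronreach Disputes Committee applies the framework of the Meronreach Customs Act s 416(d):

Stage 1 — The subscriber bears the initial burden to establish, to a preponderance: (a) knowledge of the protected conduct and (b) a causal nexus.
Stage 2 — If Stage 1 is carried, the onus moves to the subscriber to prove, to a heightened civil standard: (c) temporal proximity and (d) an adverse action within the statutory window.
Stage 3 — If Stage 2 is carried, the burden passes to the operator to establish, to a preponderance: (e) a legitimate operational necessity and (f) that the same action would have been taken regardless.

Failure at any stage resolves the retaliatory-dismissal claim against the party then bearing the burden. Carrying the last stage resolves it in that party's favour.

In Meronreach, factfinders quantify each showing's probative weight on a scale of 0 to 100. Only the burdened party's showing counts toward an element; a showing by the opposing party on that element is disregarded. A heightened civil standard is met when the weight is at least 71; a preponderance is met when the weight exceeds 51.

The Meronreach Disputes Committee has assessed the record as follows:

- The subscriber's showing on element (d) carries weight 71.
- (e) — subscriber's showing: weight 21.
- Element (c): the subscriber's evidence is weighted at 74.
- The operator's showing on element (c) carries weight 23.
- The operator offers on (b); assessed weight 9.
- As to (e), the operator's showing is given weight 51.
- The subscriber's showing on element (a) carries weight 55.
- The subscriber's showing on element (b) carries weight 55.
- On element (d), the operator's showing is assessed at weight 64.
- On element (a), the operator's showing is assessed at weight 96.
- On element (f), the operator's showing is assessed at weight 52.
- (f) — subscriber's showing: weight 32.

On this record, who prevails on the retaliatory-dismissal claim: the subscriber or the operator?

At Stage 1 the subscriber must meet a preponderance (weight exceeds 51): on (a) the weight is 55 (the operator's 96 is given no effect), which does exceed 51, so (a) meets the standard; on (b) the weight is 55 (the operator's 9 is given no effect), which does exceed 51, so (b) meets the standard.
  Stage 1 is satisfied; the subscriber continues to bear the burden.
At Stage 2 the subscriber must meet a heightened civil standard (weight is at least 71): on (c) the weight is 74 (the operator's 23 is given no effect), which does reach 71, so (c) meets the standard; on (d) the weight is 71 (the operator's 64 is given no effect), which does reach 71, so (d) meets the standard.
  All elements met. The burden passes to the operator.
At Stage 3 the operator must meet a preponderance (weight exceeds 51): on (e) the weight is 51 (the subscriber's 21 is given no effect), which does not exceed 51, so (e) does not meet the standard; on (f) the weight is 52 (the subscriber's 32 is given no effect), > 51, so (f) meets the standard.
  The operator does not carry Stage 3.
So the subscriber prevails.

subscriber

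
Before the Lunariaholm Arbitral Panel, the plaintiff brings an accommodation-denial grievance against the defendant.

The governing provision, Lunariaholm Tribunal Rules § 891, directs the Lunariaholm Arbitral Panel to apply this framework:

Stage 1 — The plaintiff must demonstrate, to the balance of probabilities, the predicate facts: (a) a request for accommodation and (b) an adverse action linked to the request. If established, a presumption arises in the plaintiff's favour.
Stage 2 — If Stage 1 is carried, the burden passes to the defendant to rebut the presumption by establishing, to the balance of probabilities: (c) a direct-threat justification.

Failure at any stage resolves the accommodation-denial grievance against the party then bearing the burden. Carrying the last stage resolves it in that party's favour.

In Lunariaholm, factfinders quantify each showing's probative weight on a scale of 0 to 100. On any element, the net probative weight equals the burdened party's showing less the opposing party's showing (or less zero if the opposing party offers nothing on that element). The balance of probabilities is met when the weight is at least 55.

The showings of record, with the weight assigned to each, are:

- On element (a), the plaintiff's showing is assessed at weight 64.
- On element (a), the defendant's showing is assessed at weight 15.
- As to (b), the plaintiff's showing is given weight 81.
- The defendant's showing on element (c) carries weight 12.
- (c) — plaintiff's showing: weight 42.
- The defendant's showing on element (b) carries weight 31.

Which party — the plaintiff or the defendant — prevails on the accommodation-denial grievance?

At Stage 1 the plaintiff must meet the balance of probabilities (weight is at least 55): on (a) the weight is 64 less the opposing 15 gives net 49, which does not reach 55, so (a) does not meet the standard; on (b) the weight is 81 less the opposing 31 gives net 50, which does not reach 55, so (b) does not meet the standard.
  The plaintiff does not carry Stage 1.
The defendant prevails.

defendant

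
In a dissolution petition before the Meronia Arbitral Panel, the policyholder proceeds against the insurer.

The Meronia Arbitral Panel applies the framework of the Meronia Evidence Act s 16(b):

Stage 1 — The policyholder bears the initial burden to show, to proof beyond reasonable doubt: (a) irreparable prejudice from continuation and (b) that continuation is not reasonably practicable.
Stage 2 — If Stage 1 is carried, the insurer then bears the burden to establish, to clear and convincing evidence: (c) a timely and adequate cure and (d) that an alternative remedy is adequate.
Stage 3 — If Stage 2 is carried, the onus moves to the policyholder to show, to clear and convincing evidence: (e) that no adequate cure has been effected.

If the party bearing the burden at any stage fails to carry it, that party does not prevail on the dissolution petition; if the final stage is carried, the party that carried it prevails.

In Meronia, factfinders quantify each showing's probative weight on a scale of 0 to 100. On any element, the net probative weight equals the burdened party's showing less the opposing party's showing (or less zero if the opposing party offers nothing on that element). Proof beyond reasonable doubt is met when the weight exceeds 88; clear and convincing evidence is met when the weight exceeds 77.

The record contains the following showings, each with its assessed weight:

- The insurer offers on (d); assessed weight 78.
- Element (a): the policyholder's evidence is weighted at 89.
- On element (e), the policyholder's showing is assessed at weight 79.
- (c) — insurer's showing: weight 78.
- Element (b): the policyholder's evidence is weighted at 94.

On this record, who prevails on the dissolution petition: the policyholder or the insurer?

Stage 1 (policyholder, proof beyond reasonable doubt, weight exceeds 88): (a) 89 > 88 — meets; (b) 94 > 88 — meets.
  All elements met. The burden passes to the insurer.
Stage 2 (insurer, clear and convincing evidence, weight exceeds 77): (c) 78 > 77 — meets; (d) 78 > 77 — meets.
  Stage 2 carried; the burden shifts to the policyholder.
Stage 3 (policyholder, clear and convincing evidence, weight exceeds 77): (e) 79 > 77 — meets.
  All elements met at the final stage.
With every stage satisfied, the policyholder prevails.

policyholder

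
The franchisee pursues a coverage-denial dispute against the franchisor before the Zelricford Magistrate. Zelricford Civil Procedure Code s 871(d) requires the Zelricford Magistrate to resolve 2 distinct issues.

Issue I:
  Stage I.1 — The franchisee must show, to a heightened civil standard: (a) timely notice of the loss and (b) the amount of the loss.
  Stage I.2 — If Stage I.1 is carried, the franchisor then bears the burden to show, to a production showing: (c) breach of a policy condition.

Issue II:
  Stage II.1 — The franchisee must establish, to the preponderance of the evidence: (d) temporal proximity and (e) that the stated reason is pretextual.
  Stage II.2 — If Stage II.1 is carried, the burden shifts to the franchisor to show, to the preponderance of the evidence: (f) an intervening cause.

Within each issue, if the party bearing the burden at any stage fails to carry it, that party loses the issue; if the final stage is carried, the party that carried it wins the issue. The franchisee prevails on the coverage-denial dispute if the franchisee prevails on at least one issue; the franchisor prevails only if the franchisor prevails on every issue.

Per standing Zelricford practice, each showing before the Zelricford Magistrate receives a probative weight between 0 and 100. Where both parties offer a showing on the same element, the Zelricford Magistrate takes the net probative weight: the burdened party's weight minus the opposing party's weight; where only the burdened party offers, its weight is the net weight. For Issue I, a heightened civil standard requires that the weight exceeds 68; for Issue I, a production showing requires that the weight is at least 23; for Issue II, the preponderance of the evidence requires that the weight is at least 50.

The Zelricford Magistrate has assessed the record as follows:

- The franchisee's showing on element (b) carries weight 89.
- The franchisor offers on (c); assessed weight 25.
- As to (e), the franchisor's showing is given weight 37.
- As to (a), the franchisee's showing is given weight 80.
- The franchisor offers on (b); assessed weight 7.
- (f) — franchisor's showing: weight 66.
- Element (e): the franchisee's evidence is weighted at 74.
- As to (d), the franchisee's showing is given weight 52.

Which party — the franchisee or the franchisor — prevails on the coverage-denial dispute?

franchisor

— Issue I —
At Stage I.1 the franchisee must meet a heightened civil standard (weight exceeds 68): on (a) the weight is 80, which does exceed 68, so (a) meets the standard; on (b) the weight is 89 less the opposing 7 gives net 82, > 68, so (b) meets the standard.
  Stage I.1 carried; the burden shifts to the franchisor.
At Stage I.2 the franchisor must meet a production showing (weight is at least 23): on (c) the weight is 25, ≥ 23, so (c) meets the standard.
  The franchisor carries the last stage.
Every stage carried; the franchisor prevails on this issue.
— Issue II —
Stage II.1 (franchisee, the preponderance of the evidence, weight is at least 50): (d) 52 ≥ 50 — meets; (e) net 74−37=37 < 50 — fails.
  Stage II.1 not carried; the franchisee fails its burden.
So the franchisor prevails on this issue.
Per-issue: Issue I → franchisor; Issue II → franchisor. The franchisee must prevail on at least one issue; overall, the franchisor prevails.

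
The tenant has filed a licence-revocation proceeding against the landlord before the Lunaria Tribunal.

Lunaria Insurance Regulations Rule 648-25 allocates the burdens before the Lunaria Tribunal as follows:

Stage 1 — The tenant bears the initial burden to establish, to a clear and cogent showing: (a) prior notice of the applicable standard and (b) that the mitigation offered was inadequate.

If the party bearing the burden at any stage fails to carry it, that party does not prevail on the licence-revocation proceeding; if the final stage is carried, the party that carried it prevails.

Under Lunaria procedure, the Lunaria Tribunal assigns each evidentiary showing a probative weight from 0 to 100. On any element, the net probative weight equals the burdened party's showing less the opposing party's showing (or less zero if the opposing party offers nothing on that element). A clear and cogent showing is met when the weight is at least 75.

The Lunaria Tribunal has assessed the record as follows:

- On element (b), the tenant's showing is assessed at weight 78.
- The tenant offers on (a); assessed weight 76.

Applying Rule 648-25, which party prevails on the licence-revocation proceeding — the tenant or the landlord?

tenant

Stage 1 (tenant, a clear and cogent showing, weight is at least 75): (a) 76 ≥ 75 — meets; (b) 78 ≥ 75 — meets.
  Stage 1 carried; the final stage is satisfied.
Every stage carried; the tenant prevails.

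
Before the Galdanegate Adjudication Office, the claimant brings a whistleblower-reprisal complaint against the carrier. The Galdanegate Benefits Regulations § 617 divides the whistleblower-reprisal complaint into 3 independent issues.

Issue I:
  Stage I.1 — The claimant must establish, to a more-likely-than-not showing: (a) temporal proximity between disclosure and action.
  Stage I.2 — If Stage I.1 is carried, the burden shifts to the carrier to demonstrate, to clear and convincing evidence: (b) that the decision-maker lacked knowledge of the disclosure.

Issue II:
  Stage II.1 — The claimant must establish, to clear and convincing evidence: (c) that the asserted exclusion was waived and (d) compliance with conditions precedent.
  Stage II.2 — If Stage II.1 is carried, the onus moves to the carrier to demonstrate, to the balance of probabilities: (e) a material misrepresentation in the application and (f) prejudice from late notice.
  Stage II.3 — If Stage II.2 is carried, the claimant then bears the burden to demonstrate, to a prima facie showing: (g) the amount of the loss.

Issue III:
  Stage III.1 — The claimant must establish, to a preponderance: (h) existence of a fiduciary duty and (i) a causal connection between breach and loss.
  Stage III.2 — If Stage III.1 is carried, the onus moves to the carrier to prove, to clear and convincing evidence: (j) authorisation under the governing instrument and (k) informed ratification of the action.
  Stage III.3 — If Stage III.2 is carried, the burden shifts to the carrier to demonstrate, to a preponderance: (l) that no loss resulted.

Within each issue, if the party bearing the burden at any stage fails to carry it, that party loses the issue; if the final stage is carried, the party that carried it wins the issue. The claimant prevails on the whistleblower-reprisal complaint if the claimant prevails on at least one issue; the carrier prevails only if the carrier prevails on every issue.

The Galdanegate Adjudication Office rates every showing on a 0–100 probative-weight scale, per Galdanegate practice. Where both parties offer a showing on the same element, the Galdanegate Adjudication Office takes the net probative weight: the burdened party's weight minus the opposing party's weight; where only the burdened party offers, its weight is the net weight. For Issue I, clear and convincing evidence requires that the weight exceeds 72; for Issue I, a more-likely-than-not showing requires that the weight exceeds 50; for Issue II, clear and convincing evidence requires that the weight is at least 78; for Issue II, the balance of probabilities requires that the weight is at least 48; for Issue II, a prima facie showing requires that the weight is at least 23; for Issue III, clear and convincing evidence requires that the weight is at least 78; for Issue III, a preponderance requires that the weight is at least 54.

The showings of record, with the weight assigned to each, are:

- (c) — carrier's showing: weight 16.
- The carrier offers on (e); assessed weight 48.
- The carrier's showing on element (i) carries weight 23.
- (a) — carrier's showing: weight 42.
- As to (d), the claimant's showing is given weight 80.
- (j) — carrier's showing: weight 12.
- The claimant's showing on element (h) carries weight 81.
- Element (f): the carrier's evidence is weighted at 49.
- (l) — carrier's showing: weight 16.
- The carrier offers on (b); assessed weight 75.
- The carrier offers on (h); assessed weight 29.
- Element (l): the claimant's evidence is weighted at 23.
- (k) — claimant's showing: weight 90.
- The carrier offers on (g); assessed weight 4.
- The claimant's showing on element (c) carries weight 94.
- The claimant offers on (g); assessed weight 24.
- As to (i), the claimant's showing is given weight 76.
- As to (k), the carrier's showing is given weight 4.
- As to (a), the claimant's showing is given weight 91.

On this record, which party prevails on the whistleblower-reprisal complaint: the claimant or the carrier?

— Issue I —
Stage I.1 (claimant, a more-likely-than-not showing, weight exceeds 50): (a) net 91−42=49 ≤ 50 — fails.
  Stage I.1 not carried; the claimant fails its burden.
The carrier prevails on this issue.
— Issue II —
Stage II.1 (claimant, clear and convincing evidence, weight is at least 78): (c) net 94−16=78 ≥ 78 — meets; (d) 80 ≥ 78 — meets.
  Stage II.1 is satisfied; the onus moves to the carrier.
Stage II.2 (carrier, the balance of probabilities, weight is at least 48): (e) 48 ≥ 48 — meets; (f) 49 ≥ 48 — meets.
  The carrier carries Stage II.2; the claimant now bears the burden.
Stage II.3 (claimant, a prima facie showing, weight is at least 23): (g) net 24−4=20 < 23 — fails.
  The claimant does not carry Stage II.3.
The analysis ends at Stage II.3; the carrier prevails on this issue.
— Issue III —
At Stage III.1 the claimant must meet a preponderance (weight is at least 54): on (h) the weight is 81 less the opposing 29 gives net 52, which does not reach 54, so (h) does not meet the standard; on (i) the weight is 76 less the opposing 23 gives net 53, < 54, so (i) does not meet the standard.
  Not every element is met, so the claimant fails to carry Stage III.1.
So the carrier prevails on this issue.
Per-issue: Issue I → carrier; Issue II → carrier; Issue III → carrier. The claimant must prevail on at least one issue; overall, the carrier prevails.

carrier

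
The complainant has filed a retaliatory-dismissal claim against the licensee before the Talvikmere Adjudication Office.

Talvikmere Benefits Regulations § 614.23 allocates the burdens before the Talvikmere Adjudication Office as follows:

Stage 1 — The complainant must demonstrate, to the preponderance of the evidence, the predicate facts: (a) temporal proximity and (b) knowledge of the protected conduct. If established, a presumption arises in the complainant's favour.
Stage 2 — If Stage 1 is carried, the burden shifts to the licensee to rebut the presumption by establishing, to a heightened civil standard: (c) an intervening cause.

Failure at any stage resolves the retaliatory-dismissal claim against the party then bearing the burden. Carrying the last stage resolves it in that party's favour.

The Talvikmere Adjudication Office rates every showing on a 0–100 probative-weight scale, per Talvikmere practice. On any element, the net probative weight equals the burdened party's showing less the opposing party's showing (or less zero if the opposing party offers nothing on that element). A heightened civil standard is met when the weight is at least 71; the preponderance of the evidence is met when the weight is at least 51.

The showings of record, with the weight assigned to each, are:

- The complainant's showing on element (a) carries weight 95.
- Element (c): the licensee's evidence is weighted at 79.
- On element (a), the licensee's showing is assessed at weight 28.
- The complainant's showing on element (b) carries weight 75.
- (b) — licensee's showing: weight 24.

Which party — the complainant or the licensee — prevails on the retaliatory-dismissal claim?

licensee

Stage 1 — burden on complainant; standard: the preponderance of the evidence (weight is at least 51).
    (a): 95 − 28 = 67 ≥ 51 [met]
    (b): 75 − 24 = 51 ≥ 51 [met]
  The complainant carries Stage 1; the licensee now bears the burden.
Stage 2 — burden on licensee; standard: a heightened civil standard (weight is at least 71).
    (c): 79 ≥ 71 [met]
  All elements met at the final stage.
Every stage carried; the licensee prevails.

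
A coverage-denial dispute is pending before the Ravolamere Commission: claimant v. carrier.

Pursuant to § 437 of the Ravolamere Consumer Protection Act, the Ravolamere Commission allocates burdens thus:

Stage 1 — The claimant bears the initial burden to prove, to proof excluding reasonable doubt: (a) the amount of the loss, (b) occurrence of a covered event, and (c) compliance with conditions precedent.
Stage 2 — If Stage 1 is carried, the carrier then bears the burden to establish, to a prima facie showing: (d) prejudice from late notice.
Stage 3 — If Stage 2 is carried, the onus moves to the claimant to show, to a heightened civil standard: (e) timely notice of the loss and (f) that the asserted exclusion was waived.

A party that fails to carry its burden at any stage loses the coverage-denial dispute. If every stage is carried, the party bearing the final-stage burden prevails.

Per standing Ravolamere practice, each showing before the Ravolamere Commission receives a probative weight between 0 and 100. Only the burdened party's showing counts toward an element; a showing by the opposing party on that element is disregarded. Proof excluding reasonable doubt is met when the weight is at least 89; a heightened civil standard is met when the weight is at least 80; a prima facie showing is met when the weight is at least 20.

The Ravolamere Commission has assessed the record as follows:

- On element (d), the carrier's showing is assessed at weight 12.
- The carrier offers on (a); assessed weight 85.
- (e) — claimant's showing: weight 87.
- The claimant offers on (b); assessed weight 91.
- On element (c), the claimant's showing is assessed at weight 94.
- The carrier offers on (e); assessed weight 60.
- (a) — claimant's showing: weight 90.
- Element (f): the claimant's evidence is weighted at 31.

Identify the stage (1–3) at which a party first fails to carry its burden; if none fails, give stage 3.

stage 2

At Stage 1 the claimant must meet proof excluding reasonable doubt (weight is at least 89): on (a) the weight is 90 (the carrier's 85 is given no effect), ≥ 89, so (a) meets the standard; on (b) the weight is 91, ≥ 89, so (b) meets the standard; on (c) the weight is 94, ≥ 89, so (c) meets the standard.
  The claimant carries Stage 1; the carrier now bears the burden.
At Stage 2 the carrier must meet a prima facie showing (weight is at least 20): on (d) the weight is 12, which does not reach 20, so (d) does not meet the standard.
  Not every element is met, so the carrier fails to carry Stage 2.
So the claimant prevails.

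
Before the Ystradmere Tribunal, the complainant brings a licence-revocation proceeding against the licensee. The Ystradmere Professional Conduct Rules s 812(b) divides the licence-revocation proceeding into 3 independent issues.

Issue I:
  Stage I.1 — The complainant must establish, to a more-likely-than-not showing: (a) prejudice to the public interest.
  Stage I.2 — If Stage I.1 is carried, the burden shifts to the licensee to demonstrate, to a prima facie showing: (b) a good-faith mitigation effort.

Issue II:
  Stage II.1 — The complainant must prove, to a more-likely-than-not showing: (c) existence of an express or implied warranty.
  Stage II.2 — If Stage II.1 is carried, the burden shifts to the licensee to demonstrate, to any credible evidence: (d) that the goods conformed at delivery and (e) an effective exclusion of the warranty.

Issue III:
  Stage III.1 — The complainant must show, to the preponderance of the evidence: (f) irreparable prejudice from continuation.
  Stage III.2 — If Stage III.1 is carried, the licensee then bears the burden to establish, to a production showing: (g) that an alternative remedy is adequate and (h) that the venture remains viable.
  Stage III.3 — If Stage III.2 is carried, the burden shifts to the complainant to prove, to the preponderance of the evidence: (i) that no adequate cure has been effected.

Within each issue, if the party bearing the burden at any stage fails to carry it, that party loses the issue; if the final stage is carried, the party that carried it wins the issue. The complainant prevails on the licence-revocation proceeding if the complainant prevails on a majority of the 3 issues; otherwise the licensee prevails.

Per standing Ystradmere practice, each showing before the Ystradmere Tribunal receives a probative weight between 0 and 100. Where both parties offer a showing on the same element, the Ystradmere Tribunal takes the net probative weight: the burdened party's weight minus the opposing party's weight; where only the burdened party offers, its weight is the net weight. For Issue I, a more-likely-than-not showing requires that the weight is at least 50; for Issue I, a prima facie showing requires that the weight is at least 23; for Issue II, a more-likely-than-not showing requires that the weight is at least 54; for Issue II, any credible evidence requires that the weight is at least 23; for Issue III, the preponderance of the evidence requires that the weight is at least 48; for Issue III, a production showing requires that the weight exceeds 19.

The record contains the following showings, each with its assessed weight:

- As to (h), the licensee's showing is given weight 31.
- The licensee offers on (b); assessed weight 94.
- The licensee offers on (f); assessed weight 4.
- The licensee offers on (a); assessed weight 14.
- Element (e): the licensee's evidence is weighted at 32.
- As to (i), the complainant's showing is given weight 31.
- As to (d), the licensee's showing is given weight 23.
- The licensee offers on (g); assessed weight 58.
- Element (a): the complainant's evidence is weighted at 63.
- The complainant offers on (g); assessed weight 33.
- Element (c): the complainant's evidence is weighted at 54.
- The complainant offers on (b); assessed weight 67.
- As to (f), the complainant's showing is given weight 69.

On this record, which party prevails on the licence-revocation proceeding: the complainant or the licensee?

— Issue I —
Stage I.1 — burden on complainant; standard: a more-likely-than-not showing (weight is at least 50).
    (a): 63 − 14 = 49 < 50 [not met]
  Stage I.1 not carried; the complainant fails its burden.
So the licensee prevails on this issue.
— Issue II —
Stage II.1 — burden on complainant; standard: a more-likely-than-not showing (weight is at least 54).
    (c): 54 ≥ 54 [met]
  All elements met. The burden passes to the licensee.
Stage II.2 — burden on licensee; standard: any credible evidence (weight is at least 23).
    (d): 23 ≥ 23 [met]
    (e): 32 ≥ 23 [met]
  All elements met at the final stage.
Every stage carried; the licensee prevails on this issue.
— Issue III —
Stage III.1 (complainant, the preponderance of the evidence, weight is at least 48): (f) net 69−4=65 ≥ 48 — meets.
  All elements met. The burden passes to the licensee.
Stage III.2 (licensee, a production showing, weight exceeds 19): (g) net 58−33=25 > 19 — meets; (h) 31 > 19 — meets.
  Stage III.2 carried; the burden shifts to the complainant.
Stage III.3 (complainant, the preponderance of the evidence, weight is at least 48): (i) 31 < 48 — fails.
  Not every element is met, so the complainant fails to carry Stage III.3.
The analysis ends at Stage III.3; the licensee prevails on this issue.
Per-issue: Issue I → licensee; Issue II → licensee; Issue III → licensee. The complainant must prevail on a majority of issues; overall, the licensee prevails.

licensee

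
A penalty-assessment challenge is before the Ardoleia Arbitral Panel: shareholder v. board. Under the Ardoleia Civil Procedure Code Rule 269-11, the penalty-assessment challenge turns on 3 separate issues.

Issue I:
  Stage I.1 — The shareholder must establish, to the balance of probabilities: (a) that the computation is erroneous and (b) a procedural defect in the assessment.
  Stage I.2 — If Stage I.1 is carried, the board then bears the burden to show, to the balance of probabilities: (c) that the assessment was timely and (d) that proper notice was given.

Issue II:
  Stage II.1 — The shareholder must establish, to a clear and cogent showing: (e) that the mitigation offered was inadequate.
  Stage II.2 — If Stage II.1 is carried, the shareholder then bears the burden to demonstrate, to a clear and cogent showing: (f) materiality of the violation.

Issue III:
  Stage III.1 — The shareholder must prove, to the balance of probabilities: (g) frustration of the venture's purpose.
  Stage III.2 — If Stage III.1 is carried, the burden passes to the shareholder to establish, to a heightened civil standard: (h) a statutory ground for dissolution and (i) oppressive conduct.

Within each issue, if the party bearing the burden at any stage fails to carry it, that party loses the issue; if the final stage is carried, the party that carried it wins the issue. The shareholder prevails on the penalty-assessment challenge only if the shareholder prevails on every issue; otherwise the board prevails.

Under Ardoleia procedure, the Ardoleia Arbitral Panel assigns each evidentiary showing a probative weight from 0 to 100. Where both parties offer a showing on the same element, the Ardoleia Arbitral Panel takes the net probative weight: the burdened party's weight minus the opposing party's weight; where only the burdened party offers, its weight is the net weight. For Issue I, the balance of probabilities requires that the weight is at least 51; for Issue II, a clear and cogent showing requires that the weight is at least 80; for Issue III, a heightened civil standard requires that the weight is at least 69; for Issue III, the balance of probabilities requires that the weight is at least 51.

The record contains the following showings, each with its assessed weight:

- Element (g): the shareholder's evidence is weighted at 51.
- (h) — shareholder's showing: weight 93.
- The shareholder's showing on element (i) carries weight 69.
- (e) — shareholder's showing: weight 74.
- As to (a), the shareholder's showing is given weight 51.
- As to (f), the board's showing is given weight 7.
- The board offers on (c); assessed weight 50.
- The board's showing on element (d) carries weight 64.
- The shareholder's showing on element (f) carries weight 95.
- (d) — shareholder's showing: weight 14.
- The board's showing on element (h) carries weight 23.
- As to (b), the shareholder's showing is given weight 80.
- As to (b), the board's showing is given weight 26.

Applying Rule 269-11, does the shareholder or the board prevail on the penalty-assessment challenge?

— Issue I —
At Stage I.1 the shareholder must meet the balance of probabilities (weight is at least 51): on (a) the weight is 51, ≥ 51, so (a) meets the standard; on (b) the weight is 80 less the opposing 26 gives net 54, ≥ 51, so (b) meets the standard.
  The shareholder carries Stage I.1; the board now bears the burden.
At Stage I.2 the board must meet the balance of probabilities (weight is at least 51): on (c) the weight is 50, which does not reach 51, so (c) does not meet the standard; on (d) the weight is 64 less the opposing 14 gives net 50, < 51, so (d) does not meet the standard.
  Stage I.2 not carried; the board fails its burden.
So the shareholder prevails on this issue.
— Issue II —
At Stage II.1 the shareholder must meet a clear and cogent showing (weight is at least 80): on (e) the weight is 74, < 80, so (e) does not meet the standard.
  Stage II.1 not carried; the shareholder fails its burden.
The board prevails on this issue.
— Issue III —
At Stage III.1 the shareholder must meet the balance of probabilities (weight is at least 51): on (g) the weight is 51, ≥ 51, so (g) meets the standard.
  All elements met. The shareholder retains the burden for Stage III.2.
At Stage III.2 the shareholder must meet a heightened civil standard (weight is at least 69): on (h) the weight is 93 less the opposing 23 gives net 70, which does reach 69, so (h) meets the standard; on (i) the weight is 69, which does reach 69, so (i) meets the standard.
  All elements met at the final stage.
Every stage carried; the shareholder prevails on this issue.
Per-issue: Issue I → shareholder; Issue II → board; Issue III → shareholder. The shareholder must prevail on every issue; overall, the board prevails.

board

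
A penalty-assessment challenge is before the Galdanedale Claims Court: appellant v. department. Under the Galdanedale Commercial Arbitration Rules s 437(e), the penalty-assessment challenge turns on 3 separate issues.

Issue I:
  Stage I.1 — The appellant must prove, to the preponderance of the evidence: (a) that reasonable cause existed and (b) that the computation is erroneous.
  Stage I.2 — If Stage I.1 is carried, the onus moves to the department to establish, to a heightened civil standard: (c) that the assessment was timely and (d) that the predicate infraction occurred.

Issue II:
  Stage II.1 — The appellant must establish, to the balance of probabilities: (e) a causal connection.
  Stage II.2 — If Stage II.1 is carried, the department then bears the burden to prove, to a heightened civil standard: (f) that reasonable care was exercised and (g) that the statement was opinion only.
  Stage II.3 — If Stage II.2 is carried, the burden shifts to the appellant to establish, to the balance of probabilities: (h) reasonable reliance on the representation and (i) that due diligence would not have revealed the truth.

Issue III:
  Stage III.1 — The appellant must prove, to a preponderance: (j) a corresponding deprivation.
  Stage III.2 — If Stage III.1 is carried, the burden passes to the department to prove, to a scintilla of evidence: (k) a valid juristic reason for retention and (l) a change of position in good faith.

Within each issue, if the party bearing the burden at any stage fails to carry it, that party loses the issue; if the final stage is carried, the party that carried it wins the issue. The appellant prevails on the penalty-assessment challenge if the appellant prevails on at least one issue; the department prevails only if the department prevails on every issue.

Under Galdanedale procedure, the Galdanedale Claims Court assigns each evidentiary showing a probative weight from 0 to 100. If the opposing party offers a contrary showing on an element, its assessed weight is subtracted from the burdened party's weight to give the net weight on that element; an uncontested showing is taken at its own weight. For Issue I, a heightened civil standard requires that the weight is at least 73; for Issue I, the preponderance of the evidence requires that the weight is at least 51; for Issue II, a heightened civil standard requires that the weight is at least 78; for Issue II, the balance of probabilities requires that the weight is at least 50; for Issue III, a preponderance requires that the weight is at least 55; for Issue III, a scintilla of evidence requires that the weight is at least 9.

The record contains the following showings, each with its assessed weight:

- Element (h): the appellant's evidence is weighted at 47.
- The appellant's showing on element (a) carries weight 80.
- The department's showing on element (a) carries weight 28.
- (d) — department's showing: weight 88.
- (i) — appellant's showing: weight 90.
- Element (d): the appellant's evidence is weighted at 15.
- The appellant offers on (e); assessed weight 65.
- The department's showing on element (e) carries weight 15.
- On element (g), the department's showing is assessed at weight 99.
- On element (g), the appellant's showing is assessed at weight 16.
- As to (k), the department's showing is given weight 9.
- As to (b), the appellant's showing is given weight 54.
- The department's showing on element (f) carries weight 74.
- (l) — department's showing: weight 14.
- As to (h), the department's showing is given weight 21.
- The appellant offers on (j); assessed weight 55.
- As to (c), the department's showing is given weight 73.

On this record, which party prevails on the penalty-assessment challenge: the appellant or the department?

appellant

— Issue I —
Stage I.1 — burden on appellant; standard: the preponderance of the evidence (weight is at least 51).
    (a): 80 − 28 = 52 ≥ 51 [met]
    (b): 54 ≥ 51 [met]
  Stage I.1 carried; the burden shifts to the department.
Stage I.2 — burden on department; standard: a heightened civil standard (weight is at least 73).
    (c): 73 ≥ 73 [met]
    (d): 88 − 15 = 73 ≥ 73 [met]
  The department carries the last stage.
Every stage carried; the department prevails on this issue.
— Issue II —
At Stage II.1 the appellant must meet the balance of probabilities (weight is at least 50): on (e) the weight is 65 less the opposing 15 gives net 50, ≥ 50, so (e) meets the standard.
  Stage II.1 carried; the burden shifts to the department.
At Stage II.2 the department must meet a heightened civil standard (weight is at least 78): on (f) the weight is 74, which does not reach 78, so (f) does not meet the standard; on (g) the weight is 99 less the opposing 16 gives net 83, ≥ 78, so (g) meets the standard.
  Not every element is met, so the department fails to carry Stage II.2.
The analysis ends at Stage II.2; the appellant prevails on this issue.
— Issue III —
Stage III.1 (appellant, a preponderance, weight is at least 55): (j) 55 ≥ 55 — meets.
  Stage III.1 carried; the burden shifts to the department.
Stage III.2 (department, a scintilla of evidence, weight is at least 9): (k) 9 ≥ 9 — meets; (l) 14 ≥ 9 — meets.
  Stage III.2 carried; the final stage is satisfied.
Every stage carried; the department prevails on this issue.
Per-issue: Issue I → department; Issue II → appellant; Issue III → department. The appellant must prevail on at least one issue; overall, the appellant prevails.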